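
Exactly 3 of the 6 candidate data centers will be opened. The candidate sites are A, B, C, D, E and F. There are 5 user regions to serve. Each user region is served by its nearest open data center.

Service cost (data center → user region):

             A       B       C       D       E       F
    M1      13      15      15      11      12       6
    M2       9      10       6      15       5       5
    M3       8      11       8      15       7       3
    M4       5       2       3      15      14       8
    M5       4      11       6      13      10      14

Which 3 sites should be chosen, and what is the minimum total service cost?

Choose A, B and F; total service cost 20.

With exactly 3 open, each user region uses its cheapest among the chosen.
{A, B, F}: M1→F 6, M2→F 5, M3→F 3, M4→B 2, M5→A 4. Service cost 20.
{A, C, F}: service cost 21
{B, C, F}: service cost 22
Among all 20 size-3 choices, {A, B, F} is lowest.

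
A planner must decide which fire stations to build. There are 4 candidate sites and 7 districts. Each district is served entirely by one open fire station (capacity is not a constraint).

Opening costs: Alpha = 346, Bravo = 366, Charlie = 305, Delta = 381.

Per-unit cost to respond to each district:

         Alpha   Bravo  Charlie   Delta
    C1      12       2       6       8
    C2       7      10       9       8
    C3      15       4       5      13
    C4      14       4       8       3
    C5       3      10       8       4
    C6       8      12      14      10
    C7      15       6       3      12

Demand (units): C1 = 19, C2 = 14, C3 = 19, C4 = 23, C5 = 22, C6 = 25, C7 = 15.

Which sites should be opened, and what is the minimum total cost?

For any fixed open set, each district goes to its cheapest open site; total = fixed + service.
{Bravo}: C1→Bravo 2·19=38, C2→Bravo 10·14=140, C3→Bravo 4·19=76, C4→Bravo 4·23=92, C5→Bravo 10·22=220, C6→Bravo 12·25=300, C7→Bravo 6·15=90. Service 956; fixed 366; total 1322.
{Alpha, Bravo}: service 660 + fixed 712 = 1372
{Charlie}: C1→Charlie 6·19=114, C2→Charlie 9·14=126, C3→Charlie 5·19=95, C4→Charlie 8·23=184, C5→Charlie 8·22=176, C6→Charlie 14·25=350, C7→Charlie 3·15=45. Service 1090; fixed 305; total 1395.
{Alpha, Bravo, Charlie, Delta}: service 592 + fixed 1398 = 1990
No other subset beats 1322.

Open Bravo only; minimum total cost 1322.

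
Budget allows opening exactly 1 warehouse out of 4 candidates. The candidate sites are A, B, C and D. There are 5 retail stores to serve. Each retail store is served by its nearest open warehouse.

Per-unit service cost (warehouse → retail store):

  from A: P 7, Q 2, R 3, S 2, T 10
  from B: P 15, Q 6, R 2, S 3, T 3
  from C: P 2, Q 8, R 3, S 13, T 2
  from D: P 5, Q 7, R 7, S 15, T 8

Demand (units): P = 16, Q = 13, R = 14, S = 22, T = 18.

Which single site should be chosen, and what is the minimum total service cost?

With exactly 1 open, each retail store uses its cheapest among the chosen.
{A}: P→A 7·16=112, Q→A 2·13=26, R→A 3·14=42, S→A 2·22=44, T→A 10·18=180. Service cost 404.
{B}: service cost 466
{C}: service cost 500
Among all 4 size-1 choices, {A} is lowest.

Choose A only; total service cost 404.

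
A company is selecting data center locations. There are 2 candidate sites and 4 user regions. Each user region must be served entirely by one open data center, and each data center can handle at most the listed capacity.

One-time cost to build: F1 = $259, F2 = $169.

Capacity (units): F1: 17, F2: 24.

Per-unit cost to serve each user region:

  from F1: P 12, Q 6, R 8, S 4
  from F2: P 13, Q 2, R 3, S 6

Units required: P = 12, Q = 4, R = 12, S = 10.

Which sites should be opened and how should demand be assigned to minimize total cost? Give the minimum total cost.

Open {F1, F2}: P→F2 13·12=156, Q→F1 6·4=24, R→F2 3·12=36, S→F1 4·10=40.
Loads: F1 carries 14/17, F2 carries 24/24. Service 256; fixed 428; total 684.
Next best feasible plan costs 692.

Minimum total cost: 684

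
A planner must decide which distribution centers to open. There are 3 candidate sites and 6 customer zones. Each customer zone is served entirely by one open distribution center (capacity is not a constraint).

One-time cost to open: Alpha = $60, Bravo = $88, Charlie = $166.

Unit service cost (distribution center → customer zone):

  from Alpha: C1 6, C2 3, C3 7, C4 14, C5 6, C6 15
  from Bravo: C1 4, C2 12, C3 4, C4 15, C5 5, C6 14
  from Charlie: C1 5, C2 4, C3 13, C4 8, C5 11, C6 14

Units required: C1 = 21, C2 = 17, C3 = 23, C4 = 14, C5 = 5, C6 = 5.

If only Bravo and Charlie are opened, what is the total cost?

Each customer zone is assigned to its cheapest site among the open ones.
{Bravo, Charlie}: C1→Bravo 4·21=84, C2→Charlie 4·17=68, C3→Bravo 4·23=92, C4→Charlie 8·14=112, C5→Bravo 5·5=25, C6→Bravo 14·5=70. Service 451; fixed 254; total 705.

Total cost: 705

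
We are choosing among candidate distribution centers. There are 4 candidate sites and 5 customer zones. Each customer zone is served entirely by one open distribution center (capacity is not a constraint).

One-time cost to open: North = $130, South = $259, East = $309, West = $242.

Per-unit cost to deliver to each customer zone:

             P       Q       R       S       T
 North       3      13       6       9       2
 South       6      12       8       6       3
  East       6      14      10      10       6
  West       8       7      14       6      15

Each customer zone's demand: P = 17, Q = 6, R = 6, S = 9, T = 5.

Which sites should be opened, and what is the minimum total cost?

Open North only; minimum total cost 386.

For any fixed open set, each customer zone goes to its cheapest open site; total = fixed + service.
{North}: P→North 3·17=51, Q→North 13·6=78, R→North 6·6=36, S→North 9·9=81, T→North 2·5=10. Service 256; fixed 130; total 386.
{South}: service 291 + fixed 259 = 550
{North, West}: P→North 3·17=51, Q→West 7·6=42, R→North 6·6=36, S→West 6·9=54, T→North 2·5=10. Service 193; fixed 372; total 565.
{North, South, East, West}: P→North 3·17=51, Q→West 7·6=42, R→North 6·6=36, S→South 6·9=54, T→North 2·5=10. Service 193; fixed 940; total 1133.
No other subset beats 386.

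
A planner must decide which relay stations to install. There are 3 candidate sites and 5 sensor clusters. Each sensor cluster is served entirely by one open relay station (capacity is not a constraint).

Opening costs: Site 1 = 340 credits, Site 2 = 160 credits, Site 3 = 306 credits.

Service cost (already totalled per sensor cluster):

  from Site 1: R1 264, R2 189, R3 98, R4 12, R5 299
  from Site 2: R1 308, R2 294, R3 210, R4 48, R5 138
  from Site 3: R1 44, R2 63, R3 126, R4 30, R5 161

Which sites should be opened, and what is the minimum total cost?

For any fixed open set, each sensor cluster goes to its cheapest open site; total = fixed + service.
{Site 3}: R1→Site 3 44, R2→Site 3 63, R3→Site 3 126, R4→Site 3 30, R5→Site 3 161. Service 424; fixed 306; total 730.
{Site 2, Site 3}: service 401 + fixed 466 = 867
{Site 1, Site 3}: R1→Site 3 44, R2→Site 3 63, R3→Site 1 98, R4→Site 1 12, R5→Site 3 161. Service 378; fixed 646; total 1024.
{Site 1, Site 2, Site 3}: R1→Site 3 44, R2→Site 3 63, R3→Site 1 98, R4→Site 1 12, R5→Site 2 138. Service 355; fixed 806; total 1161.
(All 7 nonempty subsets were checked; Site 3 only is lowest.)

Open Site 3 only; minimum total cost 730.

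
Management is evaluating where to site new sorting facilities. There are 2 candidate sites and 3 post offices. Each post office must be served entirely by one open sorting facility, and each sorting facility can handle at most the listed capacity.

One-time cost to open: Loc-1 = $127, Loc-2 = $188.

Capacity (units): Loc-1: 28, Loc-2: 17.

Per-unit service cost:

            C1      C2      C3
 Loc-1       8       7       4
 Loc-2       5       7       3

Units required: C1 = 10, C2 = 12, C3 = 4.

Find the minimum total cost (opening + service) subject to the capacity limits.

Open {Loc-1}: C1→Loc-1 8·10=80, C2→Loc-1 7·12=84, C3→Loc-1 4·4=16.
Loads: Loc-1 carries 26/28. Service 180; fixed 127; total 307.
Next best feasible plan costs 461.

Minimum total cost: 307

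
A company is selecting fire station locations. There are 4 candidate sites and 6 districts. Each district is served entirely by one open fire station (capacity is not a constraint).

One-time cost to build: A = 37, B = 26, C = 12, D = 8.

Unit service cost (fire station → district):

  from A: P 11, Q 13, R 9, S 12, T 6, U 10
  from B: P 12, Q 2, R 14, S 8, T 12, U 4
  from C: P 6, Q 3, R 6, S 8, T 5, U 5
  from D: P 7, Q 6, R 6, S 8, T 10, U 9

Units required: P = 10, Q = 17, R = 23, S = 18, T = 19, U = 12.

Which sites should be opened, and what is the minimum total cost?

For any fixed open set, each district goes to its cheapest open site; total = fixed + service.
{B, C}: P→C 6·10=60, Q→B 2·17=34, R→C 6·23=138, S→B 8·18=144, T→C 5·19=95, U→B 4·12=48. Service 519; fixed 38; total 557.
{C}: P→C 6·10=60, Q→C 3·17=51, R→C 6·23=138, S→C 8·18=144, T→C 5·19=95, U→C 5·12=60. Service 548; fixed 12; total 560.
{B, C, D}: service 519 + fixed 46 = 565
{A, B, C, D}: service 519 + fixed 83 = 602
No other subset beats 557.

Open B and C; minimum total cost 557.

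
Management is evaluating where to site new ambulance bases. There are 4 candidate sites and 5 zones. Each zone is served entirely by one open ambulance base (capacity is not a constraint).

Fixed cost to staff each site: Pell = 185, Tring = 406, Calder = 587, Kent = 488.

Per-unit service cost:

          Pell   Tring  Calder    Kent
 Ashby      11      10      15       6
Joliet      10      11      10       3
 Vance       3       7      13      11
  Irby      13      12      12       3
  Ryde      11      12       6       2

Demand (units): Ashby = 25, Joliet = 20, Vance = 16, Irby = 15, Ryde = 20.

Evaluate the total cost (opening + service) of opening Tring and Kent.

Each zone is assigned to its cheapest site among the open ones.
{Tring, Kent}: Ashby→Kent 6·25=150, Joliet→Kent 3·20=60, Vance→Tring 7·16=112, Irby→Kent 3·15=45, Ryde→Kent 2·20=40. Service 407; fixed 894; total 1301.

Total cost: 1301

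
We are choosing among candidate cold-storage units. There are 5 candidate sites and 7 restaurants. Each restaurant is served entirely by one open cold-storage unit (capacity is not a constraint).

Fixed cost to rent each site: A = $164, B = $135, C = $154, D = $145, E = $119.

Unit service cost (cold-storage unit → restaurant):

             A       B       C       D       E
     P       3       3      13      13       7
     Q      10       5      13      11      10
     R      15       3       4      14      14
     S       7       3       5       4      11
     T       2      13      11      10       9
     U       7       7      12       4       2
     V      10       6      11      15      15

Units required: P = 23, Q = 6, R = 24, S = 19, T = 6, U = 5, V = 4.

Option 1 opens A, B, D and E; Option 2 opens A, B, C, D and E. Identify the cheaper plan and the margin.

Option 1: {A, B, D, E}: P→A 3·23=69, Q→B 5·6=30, R→B 3·24=72, S→B 3·19=57, T→A 2·6=12, U→E 2·5=10, V→B 6·4=24. Service 274; fixed 563; total 837.
Option 2: {A, B, C, D, E}: P→A 3·23=69, Q→B 5·6=30, R→B 3·24=72, S→B 3·19=57, T→A 2·6=12, U→E 2·5=10, V→B 6·4=24. Service 274; fixed 717; total 991.
Difference: |837 − 991| = 154.

Option 1 is cheaper by 154.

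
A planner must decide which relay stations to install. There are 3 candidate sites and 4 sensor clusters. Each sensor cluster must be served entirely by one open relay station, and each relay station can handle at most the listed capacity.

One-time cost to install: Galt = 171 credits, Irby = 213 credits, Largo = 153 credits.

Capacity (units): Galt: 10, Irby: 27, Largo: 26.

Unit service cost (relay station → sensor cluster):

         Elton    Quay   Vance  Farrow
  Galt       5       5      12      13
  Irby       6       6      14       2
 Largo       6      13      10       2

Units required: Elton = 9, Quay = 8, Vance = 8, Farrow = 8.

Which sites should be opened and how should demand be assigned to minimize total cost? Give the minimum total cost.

Open {Galt, Largo}: Elton→Largo 6·9=54, Quay→Galt 5·8=40, Vance→Largo 10·8=80, Farrow→Largo 2·8=16.
Loads: Galt carries 8/10, Largo carries 25/26. Service 190; fixed 324; total 514.
Next best feasible plan costs 564.

Minimum total cost: 514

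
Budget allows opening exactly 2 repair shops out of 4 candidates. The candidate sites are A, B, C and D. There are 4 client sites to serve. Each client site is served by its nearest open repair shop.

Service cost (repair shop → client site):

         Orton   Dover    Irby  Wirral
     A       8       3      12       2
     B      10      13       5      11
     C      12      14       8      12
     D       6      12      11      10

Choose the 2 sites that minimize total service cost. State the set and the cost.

With exactly 2 open, each client site uses its cheapest among the chosen.
{A, B}: Orton→A 8, Dover→A 3, Irby→B 5, Wirral→A 2. Service cost 18.
{A, C}: service cost 21
{A, D}: service cost 22
Among all 6 size-2 choices, {A, B} is lowest.

Choose A and B; total service cost 18.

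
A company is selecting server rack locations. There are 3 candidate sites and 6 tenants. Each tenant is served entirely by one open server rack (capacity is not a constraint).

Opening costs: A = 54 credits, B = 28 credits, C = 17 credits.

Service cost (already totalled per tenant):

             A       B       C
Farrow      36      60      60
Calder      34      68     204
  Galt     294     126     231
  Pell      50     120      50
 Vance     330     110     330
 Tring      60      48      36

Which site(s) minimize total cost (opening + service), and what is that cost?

Open A and B; minimum total cost 486.

For any fixed open set, each tenant goes to its cheapest open site; total = fixed + service.
{A, B}: Farrow→A 36, Calder→A 34, Galt→B 126, Pell→A 50, Vance→B 110, Tring→B 48. Service 404; fixed 82; total 486.
{A, B, C}: service 392 + fixed 99 = 491
{B, C}: service 450 + fixed 45 = 495
{C}: service 911 + fixed 17 = 928
No other subset beats 486.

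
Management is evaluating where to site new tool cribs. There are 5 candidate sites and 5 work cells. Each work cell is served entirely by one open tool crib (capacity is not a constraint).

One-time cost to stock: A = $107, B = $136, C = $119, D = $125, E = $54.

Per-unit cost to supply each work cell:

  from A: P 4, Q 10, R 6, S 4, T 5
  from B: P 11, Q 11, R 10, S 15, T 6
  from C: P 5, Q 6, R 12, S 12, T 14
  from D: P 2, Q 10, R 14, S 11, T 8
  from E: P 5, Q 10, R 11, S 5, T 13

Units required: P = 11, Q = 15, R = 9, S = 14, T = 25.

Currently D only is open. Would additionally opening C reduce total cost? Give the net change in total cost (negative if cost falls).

No — net change +41 (cost rises by 41).

Current service cost with {D}: 652.
Adding C: each work cell re-picks its cheapest; new service cost 574, saving 78.
Extra fixed cost: 119. Net change = 119 − 78 = 41.
(Totals: 777 → 818.)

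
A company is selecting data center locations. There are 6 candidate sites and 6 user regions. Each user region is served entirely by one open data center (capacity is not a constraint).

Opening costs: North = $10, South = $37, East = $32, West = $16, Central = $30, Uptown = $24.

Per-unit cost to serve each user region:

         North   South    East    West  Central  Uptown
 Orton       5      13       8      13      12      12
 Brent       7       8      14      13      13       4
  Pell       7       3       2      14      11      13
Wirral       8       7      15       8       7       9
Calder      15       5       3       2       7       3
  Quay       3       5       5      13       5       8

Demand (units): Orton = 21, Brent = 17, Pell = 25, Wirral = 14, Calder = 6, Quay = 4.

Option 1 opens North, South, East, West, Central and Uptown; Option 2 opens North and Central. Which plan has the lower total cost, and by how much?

Option 1: {North, South, East, West, Central, Uptown}: Orton→North 5·21=105, Brent→Uptown 4·17=68, Pell→East 2·25=50, Wirral→South 7·14=98, Calder→West 2·6=12, Quay→North 3·4=12. Service 345; fixed 149; total 494.
Option 2: {North, Central}: Orton→North 5·21=105, Brent→North 7·17=119, Pell→North 7·25=175, Wirral→Central 7·14=98, Calder→Central 7·6=42, Quay→North 3·4=12. Service 551; fixed 40; total 591.
Difference: |494 − 591| = 97.

Option 1 is cheaper by 97.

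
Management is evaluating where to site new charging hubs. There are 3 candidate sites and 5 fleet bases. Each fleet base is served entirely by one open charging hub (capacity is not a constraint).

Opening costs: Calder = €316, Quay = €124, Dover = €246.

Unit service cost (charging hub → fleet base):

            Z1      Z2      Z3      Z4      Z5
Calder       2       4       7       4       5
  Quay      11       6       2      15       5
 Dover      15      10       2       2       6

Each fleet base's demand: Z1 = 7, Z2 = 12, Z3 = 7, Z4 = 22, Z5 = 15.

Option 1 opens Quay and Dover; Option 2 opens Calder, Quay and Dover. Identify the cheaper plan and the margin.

Option 1 is cheaper by 229.

Option 1: {Quay, Dover}: Z1→Quay 11·7=77, Z2→Quay 6·12=72, Z3→Quay 2·7=14, Z4→Dover 2·22=44, Z5→Quay 5·15=75. Service 282; fixed 370; total 652.
Option 2: {Calder, Quay, Dover}: Z1→Calder 2·7=14, Z2→Calder 4·12=48, Z3→Quay 2·7=14, Z4→Dover 2·22=44, Z5→Calder 5·15=75. Service 195; fixed 686; total 881.
Difference: |652 − 881| = 229.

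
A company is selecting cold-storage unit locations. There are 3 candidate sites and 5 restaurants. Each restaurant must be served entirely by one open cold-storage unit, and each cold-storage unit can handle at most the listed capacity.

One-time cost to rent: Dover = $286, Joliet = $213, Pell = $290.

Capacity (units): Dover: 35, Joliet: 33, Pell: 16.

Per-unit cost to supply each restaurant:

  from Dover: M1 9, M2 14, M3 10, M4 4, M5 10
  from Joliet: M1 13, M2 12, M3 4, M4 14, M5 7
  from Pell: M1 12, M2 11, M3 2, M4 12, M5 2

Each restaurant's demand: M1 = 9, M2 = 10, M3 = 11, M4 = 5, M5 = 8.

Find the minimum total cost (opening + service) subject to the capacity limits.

Minimum total cost: 820

Open {Dover, Joliet}: M1→Dover 9·9=81, M2→Joliet 12·10=120, M3→Joliet 4·11=44, M4→Dover 4·5=20, M5→Joliet 7·8=56.
Loads: Dover carries 14/35, Joliet carries 29/33. Service 321; fixed 499; total 820.
Next best feasible plan costs 840.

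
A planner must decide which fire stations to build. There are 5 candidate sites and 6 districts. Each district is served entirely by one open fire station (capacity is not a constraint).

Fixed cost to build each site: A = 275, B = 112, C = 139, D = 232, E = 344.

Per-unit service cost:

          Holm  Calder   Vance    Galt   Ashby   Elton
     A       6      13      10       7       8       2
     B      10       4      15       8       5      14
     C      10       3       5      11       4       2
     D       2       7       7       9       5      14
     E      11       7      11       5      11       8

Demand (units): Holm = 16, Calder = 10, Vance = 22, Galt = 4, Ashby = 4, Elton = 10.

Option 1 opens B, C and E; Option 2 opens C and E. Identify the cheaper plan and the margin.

Option 2 is cheaper by 112.

Option 1: {B, C, E}: Holm→B 10·16=160, Calder→C 3·10=30, Vance→C 5·22=110, Galt→E 5·4=20, Ashby→C 4·4=16, Elton→C 2·10=20. Service 356; fixed 595; total 951.
Option 2: {C, E}: Holm→C 10·16=160, Calder→C 3·10=30, Vance→C 5·22=110, Galt→E 5·4=20, Ashby→C 4·4=16, Elton→C 2·10=20. Service 356; fixed 483; total 839.
Difference: |951 − 839| = 112.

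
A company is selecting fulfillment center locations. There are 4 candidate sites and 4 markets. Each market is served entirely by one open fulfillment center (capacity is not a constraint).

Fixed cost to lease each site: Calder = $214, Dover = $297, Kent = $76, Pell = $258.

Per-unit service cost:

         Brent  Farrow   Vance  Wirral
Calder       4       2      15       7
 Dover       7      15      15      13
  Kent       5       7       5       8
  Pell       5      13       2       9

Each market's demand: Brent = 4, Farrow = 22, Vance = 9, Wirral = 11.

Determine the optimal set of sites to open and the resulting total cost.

For any fixed open set, each market goes to its cheapest open site; total = fixed + service.
{Kent}: Brent→Kent 5·4=20, Farrow→Kent 7·22=154, Vance→Kent 5·9=45, Wirral→Kent 8·11=88. Service 307; fixed 76; total 383.
{Calder, Kent}: service 182 + fixed 290 = 472
{Calder}: Brent→Calder 4·4=16, Farrow→Calder 2·22=44, Vance→Calder 15·9=135, Wirral→Calder 7·11=77. Service 272; fixed 214; total 486.
{Calder, Dover, Kent, Pell}: service 155 + fixed 845 = 1000
No other subset beats 383.

Open Kent only; minimum total cost 383.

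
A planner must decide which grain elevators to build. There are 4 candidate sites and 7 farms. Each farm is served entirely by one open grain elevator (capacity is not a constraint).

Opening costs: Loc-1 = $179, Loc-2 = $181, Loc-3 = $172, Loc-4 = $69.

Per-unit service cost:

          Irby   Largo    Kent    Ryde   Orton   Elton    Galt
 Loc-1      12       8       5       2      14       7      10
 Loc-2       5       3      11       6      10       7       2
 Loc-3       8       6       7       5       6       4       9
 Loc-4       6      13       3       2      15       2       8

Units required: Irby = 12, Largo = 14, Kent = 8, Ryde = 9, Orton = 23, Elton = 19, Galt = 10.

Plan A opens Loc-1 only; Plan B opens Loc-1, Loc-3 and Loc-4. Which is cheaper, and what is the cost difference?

Plan B is cheaper by 174.

Plan A: {Loc-1}: Irby→Loc-1 12·12=144, Largo→Loc-1 8·14=112, Kent→Loc-1 5·8=40, Ryde→Loc-1 2·9=18, Orton→Loc-1 14·23=322, Elton→Loc-1 7·19=133, Galt→Loc-1 10·10=100. Service 869; fixed 179; total 1048.
Plan B: {Loc-1, Loc-3, Loc-4}: Irby→Loc-4 6·12=72, Largo→Loc-3 6·14=84, Kent→Loc-4 3·8=24, Ryde→Loc-1 2·9=18, Orton→Loc-3 6·23=138, Elton→Loc-4 2·19=38, Galt→Loc-4 8·10=80. Service 454; fixed 420; total 874.
Difference: |1048 − 874| = 174.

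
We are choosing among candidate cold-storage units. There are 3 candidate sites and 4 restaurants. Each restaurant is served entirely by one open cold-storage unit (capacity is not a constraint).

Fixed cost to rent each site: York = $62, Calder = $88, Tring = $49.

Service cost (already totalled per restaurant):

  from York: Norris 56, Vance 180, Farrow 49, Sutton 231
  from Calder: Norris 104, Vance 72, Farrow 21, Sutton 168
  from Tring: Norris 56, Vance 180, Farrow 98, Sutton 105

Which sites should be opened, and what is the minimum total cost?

For any fixed open set, each restaurant goes to its cheapest open site; total = fixed + service.
{Calder, Tring}: Norris→Tring 56, Vance→Calder 72, Farrow→Calder 21, Sutton→Tring 105. Service 254; fixed 137; total 391.
{York, Calder, Tring}: Norris→York 56, Vance→Calder 72, Farrow→Calder 21, Sutton→Tring 105. Service 254; fixed 199; total 453.
{Calder}: service 365 + fixed 88 = 453
{Tring}: Norris→Tring 56, Vance→Tring 180, Farrow→Tring 98, Sutton→Tring 105. Service 439; fixed 49; total 488.
No other subset beats 391.

Open Calder and Tring; minimum total cost 391.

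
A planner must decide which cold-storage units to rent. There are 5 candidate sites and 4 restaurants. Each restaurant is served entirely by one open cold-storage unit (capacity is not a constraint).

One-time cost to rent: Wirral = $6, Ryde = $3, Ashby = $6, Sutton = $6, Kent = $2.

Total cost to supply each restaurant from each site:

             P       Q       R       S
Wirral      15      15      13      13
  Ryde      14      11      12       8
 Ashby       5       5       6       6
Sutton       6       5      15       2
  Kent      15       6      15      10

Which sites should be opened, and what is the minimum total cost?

For any fixed open set, each restaurant goes to its cheapest open site; total = fixed + service.
{Ashby}: P→Ashby 5, Q→Ashby 5, R→Ashby 6, S→Ashby 6. Service 22; fixed 6; total 28.
{Ashby, Sutton}: service 18 + fixed 12 = 30
{Ashby, Kent}: P→Ashby 5, Q→Ashby 5, R→Ashby 6, S→Ashby 6. Service 22; fixed 8; total 30.
{Wirral, Ryde, Ashby, Sutton, Kent}: service 18 + fixed 23 = 41
No other subset beats 28.

Open Ashby only; minimum total cost 28.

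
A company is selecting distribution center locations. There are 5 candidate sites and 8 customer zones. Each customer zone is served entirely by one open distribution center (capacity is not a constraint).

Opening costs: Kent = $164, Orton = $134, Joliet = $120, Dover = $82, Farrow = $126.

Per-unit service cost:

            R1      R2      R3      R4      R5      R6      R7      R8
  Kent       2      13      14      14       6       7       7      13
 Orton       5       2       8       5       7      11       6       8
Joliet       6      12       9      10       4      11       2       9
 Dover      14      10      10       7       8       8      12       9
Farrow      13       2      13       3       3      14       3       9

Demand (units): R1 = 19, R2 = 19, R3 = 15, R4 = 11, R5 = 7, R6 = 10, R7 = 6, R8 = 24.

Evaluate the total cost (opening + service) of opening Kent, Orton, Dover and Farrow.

Total cost: 1036

Each customer zone is assigned to its cheapest site among the open ones.
{Kent, Orton, Dover, Farrow}: R1→Kent 2·19=38, R2→Orton 2·19=38, R3→Orton 8·15=120, R4→Farrow 3·11=33, R5→Farrow 3·7=21, R6→Kent 7·10=70, R7→Farrow 3·6=18, R8→Orton 8·24=192. Service 530; fixed 506; total 1036.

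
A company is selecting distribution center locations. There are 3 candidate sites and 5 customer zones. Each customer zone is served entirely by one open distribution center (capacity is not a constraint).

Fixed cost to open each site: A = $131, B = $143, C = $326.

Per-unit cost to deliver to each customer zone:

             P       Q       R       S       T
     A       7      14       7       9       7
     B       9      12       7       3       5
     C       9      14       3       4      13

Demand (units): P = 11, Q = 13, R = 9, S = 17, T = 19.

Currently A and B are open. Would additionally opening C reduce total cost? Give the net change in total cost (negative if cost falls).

No — net change +290 (cost rises by 290).

Current service cost with {A, B}: 442.
Adding C: each customer zone re-picks its cheapest; new service cost 406, saving 36.
Extra fixed cost: 326. Net change = 326 − 36 = 290.
(Totals: 716 → 1006.)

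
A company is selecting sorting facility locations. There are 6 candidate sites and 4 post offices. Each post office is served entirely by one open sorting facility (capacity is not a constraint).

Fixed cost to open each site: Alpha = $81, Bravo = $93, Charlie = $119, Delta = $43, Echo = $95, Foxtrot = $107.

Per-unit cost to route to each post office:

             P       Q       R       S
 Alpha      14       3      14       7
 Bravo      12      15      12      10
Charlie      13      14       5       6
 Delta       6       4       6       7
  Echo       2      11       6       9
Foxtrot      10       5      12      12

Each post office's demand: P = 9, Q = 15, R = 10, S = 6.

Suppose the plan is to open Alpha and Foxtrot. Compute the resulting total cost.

Each post office is assigned to its cheapest site among the open ones.
{Alpha, Foxtrot}: P→Foxtrot 10·9=90, Q→Alpha 3·15=45, R→Foxtrot 12·10=120, S→Alpha 7·6=42. Service 297; fixed 188; total 485.

Total cost: 485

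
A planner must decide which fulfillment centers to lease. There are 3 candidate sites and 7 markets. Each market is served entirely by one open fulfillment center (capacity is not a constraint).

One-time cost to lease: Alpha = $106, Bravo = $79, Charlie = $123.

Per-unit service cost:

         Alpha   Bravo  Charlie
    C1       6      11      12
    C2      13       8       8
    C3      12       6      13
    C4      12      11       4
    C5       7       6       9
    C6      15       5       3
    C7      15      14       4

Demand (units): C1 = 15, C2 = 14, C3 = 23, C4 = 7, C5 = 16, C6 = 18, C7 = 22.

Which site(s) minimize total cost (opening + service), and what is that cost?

For any fixed open set, each market goes to its cheapest open site; total = fixed + service.
{Bravo, Charlie}: C1→Bravo 11·15=165, C2→Bravo 8·14=112, C3→Bravo 6·23=138, C4→Charlie 4·7=28, C5→Bravo 6·16=96, C6→Charlie 3·18=54, C7→Charlie 4·22=88. Service 681; fixed 202; total 883.
{Alpha, Bravo, Charlie}: C1→Alpha 6·15=90, C2→Bravo 8·14=112, C3→Bravo 6·23=138, C4→Charlie 4·7=28, C5→Bravo 6·16=96, C6→Charlie 3·18=54, C7→Charlie 4·22=88. Service 606; fixed 308; total 914.
{Alpha, Charlie}: service 760 + fixed 229 = 989
{Bravo}: C1→Bravo 11·15=165, C2→Bravo 8·14=112, C3→Bravo 6·23=138, C4→Bravo 11·7=77, C5→Bravo 6·16=96, C6→Bravo 5·18=90, C7→Bravo 14·22=308. Service 986; fixed 79; total 1065.
No other subset beats 883.

Open Bravo and Charlie; minimum total cost 883.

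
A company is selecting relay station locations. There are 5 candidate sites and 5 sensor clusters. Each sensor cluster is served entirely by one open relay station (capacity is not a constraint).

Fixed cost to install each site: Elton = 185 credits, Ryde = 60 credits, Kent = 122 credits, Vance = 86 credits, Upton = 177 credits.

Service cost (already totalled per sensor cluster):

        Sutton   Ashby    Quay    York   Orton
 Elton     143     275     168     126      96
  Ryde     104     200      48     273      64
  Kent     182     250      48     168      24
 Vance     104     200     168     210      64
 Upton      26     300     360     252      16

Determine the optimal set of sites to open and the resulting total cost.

For any fixed open set, each sensor cluster goes to its cheapest open site; total = fixed + service.
{Ryde, Kent}: Sutton→Ryde 104, Ashby→Ryde 200, Quay→Ryde 48, York→Kent 168, Orton→Kent 24. Service 544; fixed 182; total 726.
{Ryde}: service 689 + fixed 60 = 749
{Kent, Vance}: Sutton→Vance 104, Ashby→Vance 200, Quay→Kent 48, York→Kent 168, Orton→Kent 24. Service 544; fixed 208; total 752.
{Elton, Ryde, Kent, Vance, Upton}: Sutton→Upton 26, Ashby→Ryde 200, Quay→Ryde 48, York→Elton 126, Orton→Upton 16. Service 416; fixed 630; total 1046.
No other subset beats 726.

Open Ryde and Kent; minimum total cost 726.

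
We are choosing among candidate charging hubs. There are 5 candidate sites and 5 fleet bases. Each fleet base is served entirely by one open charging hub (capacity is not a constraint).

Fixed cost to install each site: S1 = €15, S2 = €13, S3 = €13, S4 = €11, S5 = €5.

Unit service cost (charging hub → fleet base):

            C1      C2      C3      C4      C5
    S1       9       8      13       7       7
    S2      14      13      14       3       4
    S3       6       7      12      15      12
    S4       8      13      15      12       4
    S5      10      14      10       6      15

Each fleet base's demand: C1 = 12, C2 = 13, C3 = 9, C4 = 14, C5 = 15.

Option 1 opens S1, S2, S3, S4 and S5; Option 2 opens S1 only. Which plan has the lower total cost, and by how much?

Option 1: {S1, S2, S3, S4, S5}: C1→S3 6·12=72, C2→S3 7·13=91, C3→S5 10·9=90, C4→S2 3·14=42, C5→S2 4·15=60. Service 355; fixed 57; total 412.
Option 2: {S1}: C1→S1 9·12=108, C2→S1 8·13=104, C3→S1 13·9=117, C4→S1 7·14=98, C5→S1 7·15=105. Service 532; fixed 15; total 547.
Difference: |412 − 547| = 135.

Option 1 is cheaper by 135.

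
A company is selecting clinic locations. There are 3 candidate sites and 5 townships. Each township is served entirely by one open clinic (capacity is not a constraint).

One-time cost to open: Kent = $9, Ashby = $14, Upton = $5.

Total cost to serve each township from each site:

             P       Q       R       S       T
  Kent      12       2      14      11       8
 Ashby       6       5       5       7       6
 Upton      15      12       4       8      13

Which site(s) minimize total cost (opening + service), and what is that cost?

Open Ashby only; minimum total cost 43.

For any fixed open set, each township goes to its cheapest open site; total = fixed + service.
{Ashby}: P→Ashby 6, Q→Ashby 5, R→Ashby 5, S→Ashby 7, T→Ashby 6. Service 29; fixed 14; total 43.
{Ashby, Upton}: service 28 + fixed 19 = 47
{Kent, Upton}: P→Kent 12, Q→Kent 2, R→Upton 4, S→Upton 8, T→Kent 8. Service 34; fixed 14; total 48.
{Kent, Ashby, Upton}: service 25 + fixed 28 = 53
No other subset beats 43.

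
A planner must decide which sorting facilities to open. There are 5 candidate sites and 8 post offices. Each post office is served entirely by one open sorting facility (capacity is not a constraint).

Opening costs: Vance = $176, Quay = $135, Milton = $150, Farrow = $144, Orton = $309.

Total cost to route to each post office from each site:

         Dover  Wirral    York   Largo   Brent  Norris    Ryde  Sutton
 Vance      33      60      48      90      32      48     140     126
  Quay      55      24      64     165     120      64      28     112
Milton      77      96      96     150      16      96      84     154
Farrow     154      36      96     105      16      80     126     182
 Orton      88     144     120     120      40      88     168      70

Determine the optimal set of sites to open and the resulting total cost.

Open Vance and Quay; minimum total cost 726.

For any fixed open set, each post office goes to its cheapest open site; total = fixed + service.
{Vance, Quay}: Dover→Vance 33, Wirral→Quay 24, York→Vance 48, Largo→Vance 90, Brent→Vance 32, Norris→Vance 48, Ryde→Quay 28, Sutton→Quay 112. Service 415; fixed 311; total 726.
{Quay, Farrow}: service 468 + fixed 279 = 747
{Vance}: service 577 + fixed 176 = 753
{Vance, Quay, Milton, Farrow, Orton}: service 357 + fixed 914 = 1271
No other subset beats 726.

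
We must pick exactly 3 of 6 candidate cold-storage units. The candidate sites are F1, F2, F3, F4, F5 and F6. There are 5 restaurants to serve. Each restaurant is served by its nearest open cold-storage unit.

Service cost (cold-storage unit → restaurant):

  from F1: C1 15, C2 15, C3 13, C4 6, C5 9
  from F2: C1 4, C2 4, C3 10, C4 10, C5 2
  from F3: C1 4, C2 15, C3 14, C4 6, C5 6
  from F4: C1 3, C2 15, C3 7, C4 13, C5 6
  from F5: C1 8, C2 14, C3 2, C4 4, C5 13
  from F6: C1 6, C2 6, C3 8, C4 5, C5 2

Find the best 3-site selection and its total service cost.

Choose F2, F4 and F5; total service cost 15.

With exactly 3 open, each restaurant uses its cheapest among the chosen.
{F2, F4, F5}: C1→F4 3, C2→F2 4, C3→F5 2, C4→F5 4, C5→F2 2. Service cost 15.
{F1, F2, F5}: service cost 16
{F2, F3, F5}: service cost 16
Among all 20 size-3 choices, {F2, F4, F5} is lowest.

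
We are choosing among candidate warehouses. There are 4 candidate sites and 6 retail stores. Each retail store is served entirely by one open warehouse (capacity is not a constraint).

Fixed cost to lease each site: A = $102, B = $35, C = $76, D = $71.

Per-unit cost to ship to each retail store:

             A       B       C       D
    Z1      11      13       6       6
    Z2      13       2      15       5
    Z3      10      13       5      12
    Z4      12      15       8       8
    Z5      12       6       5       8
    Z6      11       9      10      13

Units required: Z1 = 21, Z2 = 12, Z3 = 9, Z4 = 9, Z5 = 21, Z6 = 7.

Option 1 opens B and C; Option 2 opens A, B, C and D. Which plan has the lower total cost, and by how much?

Option 1 is cheaper by 173.

Option 1: {B, C}: Z1→C 6·21=126, Z2→B 2·12=24, Z3→C 5·9=45, Z4→C 8·9=72, Z5→C 5·21=105, Z6→B 9·7=63. Service 435; fixed 111; total 546.
Option 2: {A, B, C, D}: Z1→C 6·21=126, Z2→B 2·12=24, Z3→C 5·9=45, Z4→C 8·9=72, Z5→C 5·21=105, Z6→B 9·7=63. Service 435; fixed 284; total 719.
Difference: |546 − 719| = 173.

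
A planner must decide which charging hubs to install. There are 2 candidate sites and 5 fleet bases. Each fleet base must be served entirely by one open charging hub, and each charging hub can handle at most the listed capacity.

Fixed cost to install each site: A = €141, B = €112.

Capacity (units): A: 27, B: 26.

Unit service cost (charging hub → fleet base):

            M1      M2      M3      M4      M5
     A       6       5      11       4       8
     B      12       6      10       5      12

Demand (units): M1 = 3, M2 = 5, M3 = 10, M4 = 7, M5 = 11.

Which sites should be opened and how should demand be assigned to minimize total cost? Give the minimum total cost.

Minimum total cost: 512

Open {A, B}: M1→A 6·3=18, M2→A 5·5=25, M3→B 10·10=100, M4→A 4·7=28, M5→A 8·11=88.
Loads: A carries 26/27, B carries 10/26. Service 259; fixed 253; total 512.
Next best feasible plan costs 517.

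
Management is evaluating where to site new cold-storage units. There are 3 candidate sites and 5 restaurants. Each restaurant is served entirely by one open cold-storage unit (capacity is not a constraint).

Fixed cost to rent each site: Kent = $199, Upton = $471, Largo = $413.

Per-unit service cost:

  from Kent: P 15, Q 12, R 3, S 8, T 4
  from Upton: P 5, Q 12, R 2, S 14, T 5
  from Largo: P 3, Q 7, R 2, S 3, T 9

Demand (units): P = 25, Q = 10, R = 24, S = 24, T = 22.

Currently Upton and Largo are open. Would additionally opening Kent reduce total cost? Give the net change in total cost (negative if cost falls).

Current service cost with {Upton, Largo}: 375.
Adding Kent: each restaurant re-picks its cheapest; new service cost 353, saving 22.
Extra fixed cost: 199. Net change = 199 − 22 = 177.
(Totals: 1259 → 1436.)

No — net change +177 (cost rises by 177).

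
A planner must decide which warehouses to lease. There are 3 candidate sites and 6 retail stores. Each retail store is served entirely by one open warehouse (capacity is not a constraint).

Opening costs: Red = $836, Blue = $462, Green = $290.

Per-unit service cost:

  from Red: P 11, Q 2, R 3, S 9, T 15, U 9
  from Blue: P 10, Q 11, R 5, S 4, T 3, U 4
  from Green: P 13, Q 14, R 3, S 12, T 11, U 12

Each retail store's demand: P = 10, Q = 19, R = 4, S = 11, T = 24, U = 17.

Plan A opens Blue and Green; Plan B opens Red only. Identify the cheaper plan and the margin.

Plan A: {Blue, Green}: P→Blue 10·10=100, Q→Blue 11·19=209, R→Green 3·4=12, S→Blue 4·11=44, T→Blue 3·24=72, U→Blue 4·17=68. Service 505; fixed 752; total 1257.
Plan B: {Red}: P→Red 11·10=110, Q→Red 2·19=38, R→Red 3·4=12, S→Red 9·11=99, T→Red 15·24=360, U→Red 9·17=153. Service 772; fixed 836; total 1608.
Difference: |1257 − 1608| = 351.

Plan A is cheaper by 351.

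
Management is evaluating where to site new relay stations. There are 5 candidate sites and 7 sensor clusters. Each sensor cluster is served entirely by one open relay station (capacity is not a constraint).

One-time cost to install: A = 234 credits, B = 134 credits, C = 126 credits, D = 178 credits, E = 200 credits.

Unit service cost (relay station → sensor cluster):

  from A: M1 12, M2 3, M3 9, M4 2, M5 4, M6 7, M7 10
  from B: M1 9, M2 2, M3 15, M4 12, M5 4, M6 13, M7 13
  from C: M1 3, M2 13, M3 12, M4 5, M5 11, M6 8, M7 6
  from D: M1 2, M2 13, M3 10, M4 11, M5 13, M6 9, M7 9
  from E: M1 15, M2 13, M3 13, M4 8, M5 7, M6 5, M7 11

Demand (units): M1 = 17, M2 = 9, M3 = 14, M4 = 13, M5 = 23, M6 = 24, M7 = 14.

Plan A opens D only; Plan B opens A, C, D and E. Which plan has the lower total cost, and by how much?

Plan B is cheaper by 6.

Plan A: {D}: M1→D 2·17=34, M2→D 13·9=117, M3→D 10·14=140, M4→D 11·13=143, M5→D 13·23=299, M6→D 9·24=216, M7→D 9·14=126. Service 1075; fixed 178; total 1253.
Plan B: {A, C, D, E}: M1→D 2·17=34, M2→A 3·9=27, M3→A 9·14=126, M4→A 2·13=26, M5→A 4·23=92, M6→E 5·24=120, M7→C 6·14=84. Service 509; fixed 738; total 1247.
Difference: |1253 − 1247| = 6.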